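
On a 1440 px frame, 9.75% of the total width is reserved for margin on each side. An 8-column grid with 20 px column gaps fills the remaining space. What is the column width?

1440 × (1 − 2·9.75%) = 1440 × 80.5% = 1159.2 px for the columns.
Subtracting 7 column gaps of 20 leaves 1019.2 for 8 columns, so c = 127.4 px.

127.4 px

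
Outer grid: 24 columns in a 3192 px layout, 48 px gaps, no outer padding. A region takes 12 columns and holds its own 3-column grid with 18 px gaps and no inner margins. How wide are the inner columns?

24 columns + 23 gaps: 24c + 23·48 = 3192.
24c = 3192 − 1104 = 2088, so c = 87 px.
12 columns plus 11 gaps: 1044 + 528 = 1572 px.
Subtracting 2 gaps of 18 leaves 1536 for 3 columns, so d = 512 px.

512 px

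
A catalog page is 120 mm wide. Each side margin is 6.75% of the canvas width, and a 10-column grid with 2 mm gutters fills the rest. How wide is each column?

8.58 mm

Margins: 6.75% × 120 = 8.1 mm each, so content = 120 − 16.2 = 103.8 mm.
Subtracting 9 gutters of 2 leaves 85.8 for 10 columns, so c = 8.58 mm.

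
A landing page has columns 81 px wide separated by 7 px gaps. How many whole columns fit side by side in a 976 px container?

Each extra column adds 81 + 7 = 88 px.
(976 + 7) / 88 = 11.17, so 11 columns fit.

11 columns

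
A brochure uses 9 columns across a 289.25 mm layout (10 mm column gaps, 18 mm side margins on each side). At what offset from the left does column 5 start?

Subtract both margins: 289.25 − 2·18 = 253.25 mm.
9 columns + 8 column gaps: 9c + 8·10 = 253.25.
9c = 253.25 − 80 = 173.25, so c = 19.25 mm.
Before column 5: the margin + 4 columns + 4 column gaps.
Offset = 18 + 4·(19.25 + 10) = 18 + 117 = 135 mm.

135 mm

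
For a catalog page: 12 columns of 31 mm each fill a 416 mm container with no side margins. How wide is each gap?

12·31 + 11g = 416 → 11g = 44 → g = 4 mm.

4 mm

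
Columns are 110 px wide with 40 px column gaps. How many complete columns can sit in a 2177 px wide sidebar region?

k columns need k·110 + (k−1)·40 = k·150 − 40.
k·150 − 40 ≤ 2177 → k ≤ 2217 / 150 ≈ 14.78, so k = 14.

14 columns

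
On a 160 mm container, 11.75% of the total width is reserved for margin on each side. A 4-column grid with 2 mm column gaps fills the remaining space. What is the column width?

29.1 mm

160 × (1 − 2·11.75%) = 160 × 76.5% = 122.4 mm for the columns.
4c + 3·2 = 122.4 → 4c = 116.4 → c = 29.1 mm.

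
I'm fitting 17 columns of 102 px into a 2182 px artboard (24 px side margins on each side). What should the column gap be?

25 px

Take off 48 px of margins, leaving 2134 px.
17 columns take 17·102 = 1734 px; remaining 400 splits into 16 column gaps.
g = 400 / 16 = 25 px.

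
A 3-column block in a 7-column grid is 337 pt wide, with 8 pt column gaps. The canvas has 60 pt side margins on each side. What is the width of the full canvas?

Subtracting 2 column gaps of 8 leaves 321 for 3 columns, so c = 107 pt.
Adding margins, columns and gutters: 120 + 749 + 48 = 917 pt.

917 pt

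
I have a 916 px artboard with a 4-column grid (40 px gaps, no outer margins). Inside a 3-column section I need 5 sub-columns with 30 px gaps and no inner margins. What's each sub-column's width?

916 − 3·40 = 796; ÷4 gives c = 199 px.
Span of 3: 3·199 + 2·40 = 597 + 80 = 677 px.
5d + 4·30 = 677 → 5d = 557 → d = 111.4 px.

111.4 px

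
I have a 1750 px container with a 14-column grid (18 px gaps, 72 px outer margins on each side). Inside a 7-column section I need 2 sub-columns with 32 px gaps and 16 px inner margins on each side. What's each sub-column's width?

365 px

Subtract both margins: 1750 − 2·72 = 1606 px.
Subtracting 13 gaps of 18 leaves 1372 for 14 columns, so c = 98 px.
Span of 7: 7·98 + 6·18 = 686 + 108 = 794 px.
Inner content = 794 − 2·16 = 762 px.
2 columns + 1 gap: 2d + 1·32 = 762.
2d = 762 − 32 = 730, so d = 365 px.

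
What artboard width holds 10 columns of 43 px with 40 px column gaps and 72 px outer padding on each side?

934 px

Artboard = 2·72 + 10·43 + 9·40 = 144 + 430 + 360 = 934 px.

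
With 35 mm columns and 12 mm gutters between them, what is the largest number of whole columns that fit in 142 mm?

3 columns

k columns need k·35 + (k−1)·12 = k·47 − 12.
k·47 − 12 ≤ 142 → k ≤ 154 / 47 ≈ 3.28, so k = 3.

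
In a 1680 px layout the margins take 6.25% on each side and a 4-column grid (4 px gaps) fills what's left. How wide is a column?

1680 × (1 − 2·6.25%) = 1680 × 87.5% = 1470 px for the columns.
Subtracting 3 gaps of 4 leaves 1458 for 4 columns, so c = 364.5 px.

364.5 px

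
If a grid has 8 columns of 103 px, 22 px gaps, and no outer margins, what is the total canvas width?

978 px

Total width: 8·103 + 7·22 = 978 px.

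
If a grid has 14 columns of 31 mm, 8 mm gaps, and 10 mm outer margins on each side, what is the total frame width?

558 mm

Adding margins, columns and gutters: 20 + 434 + 104 = 558 mm.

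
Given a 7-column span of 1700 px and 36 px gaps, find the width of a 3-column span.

708 px

Subtracting 6 gaps of 36 leaves 1484 for 7 columns, so c = 212 px.
3 columns plus 2 gaps: 636 + 72 = 708 px.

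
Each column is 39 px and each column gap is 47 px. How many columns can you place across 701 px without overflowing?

Each extra column adds 39 + 47 = 86 px.
(701 + 47) / 86 = 8.70, so 8 columns fit.

8 columns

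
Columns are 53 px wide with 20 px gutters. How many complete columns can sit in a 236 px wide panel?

k columns need k·53 + (k−1)·20 = k·73 − 20.
k·73 − 20 ≤ 236 → k ≤ 256 / 73 ≈ 3.51, so k = 3.

3 columns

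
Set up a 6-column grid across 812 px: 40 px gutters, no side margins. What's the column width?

102 px

6c + 5·40 = 812 → 6c = 612 → c = 102 px.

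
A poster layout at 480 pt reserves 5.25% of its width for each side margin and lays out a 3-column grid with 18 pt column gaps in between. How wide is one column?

131.2 pt

Margins: 5.25% × 480 = 25.2 pt each, so content = 480 − 50.4 = 429.6 pt.
Subtracting 2 column gaps of 18 leaves 393.6 for 3 columns, so c = 131.2 pt.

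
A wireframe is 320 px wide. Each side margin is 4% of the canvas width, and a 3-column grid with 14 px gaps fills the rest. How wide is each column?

Margins: 4% × 320 = 12.8 px each, so content = 320 − 25.6 = 294.4 px.
294.4 − 2·14 = 266.4; ÷3 gives c = 88.8 px.

88.8 px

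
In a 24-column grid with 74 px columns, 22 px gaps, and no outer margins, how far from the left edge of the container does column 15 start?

1344 px

No margin, so column 15 starts at 14·(column + gutter) = 14·96 = 1344 px.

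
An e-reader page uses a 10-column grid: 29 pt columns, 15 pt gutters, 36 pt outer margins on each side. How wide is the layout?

Adding margins, columns and gutters: 72 + 290 + 135 = 497 pt.

497 pt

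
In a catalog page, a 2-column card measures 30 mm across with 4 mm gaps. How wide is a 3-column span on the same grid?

47 mm

2c + 1·4 = 30 → 2c = 26 → c = 13 mm.
3-column span = 3·13 + 2·4 = 47 mm.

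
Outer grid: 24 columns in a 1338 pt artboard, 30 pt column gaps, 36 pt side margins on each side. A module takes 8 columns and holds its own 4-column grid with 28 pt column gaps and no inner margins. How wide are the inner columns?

79.5 pt

Outer content = 1338 − 2·36 = 1266 pt.
1266 − 23·30 = 576; ÷24 gives c = 24 pt.
Span of 8: 8·24 + 7·30 = 192 + 210 = 402 pt.
Subtracting 3 column gaps of 28 leaves 318 for 4 columns, so d = 79.5 pt.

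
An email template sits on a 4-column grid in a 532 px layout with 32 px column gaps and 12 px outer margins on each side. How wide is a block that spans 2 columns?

238 px

Content width = 532 − 2·12 = 508 px.
508 − 3·32 = 412; ÷4 gives c = 103 px.
2-column span = 2·103 + 1·32 = 238 px.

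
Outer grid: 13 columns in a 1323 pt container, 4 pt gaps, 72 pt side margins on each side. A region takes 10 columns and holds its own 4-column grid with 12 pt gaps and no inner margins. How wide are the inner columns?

217.5 pt

Take off 144 pt of margins, leaving 1179 pt.
Subtracting 12 gaps of 4 leaves 1131 for 13 columns, so c = 87 pt.
10-column span = 10·87 + 9·4 = 906 pt.
906 − 3·12 = 870; ÷4 gives d = 217.5 pt.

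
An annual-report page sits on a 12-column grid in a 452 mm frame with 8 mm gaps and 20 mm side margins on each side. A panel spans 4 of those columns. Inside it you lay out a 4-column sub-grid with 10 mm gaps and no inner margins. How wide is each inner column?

Subtract both margins: 452 − 2·20 = 412 mm.
412 − 11·8 = 324; ÷12 gives c = 27 mm.
Span of 4: 4·27 + 3·8 = 108 + 24 = 132 mm.
132 − 3·10 = 102; ÷4 gives d = 25.5 mm.

25.5 mm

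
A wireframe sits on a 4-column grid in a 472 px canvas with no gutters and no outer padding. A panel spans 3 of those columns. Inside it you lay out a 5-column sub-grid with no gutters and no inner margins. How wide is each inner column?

70.8 px

With no gutters, each column is 472/4 = 118 px.
3-column span = 3·118 = 354 px.
With no gutters, each column is 354/5 = 70.8 px.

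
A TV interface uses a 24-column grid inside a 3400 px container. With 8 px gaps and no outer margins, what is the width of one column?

134 px

3400 − 23·8 = 3216; ÷24 gives c = 134 px.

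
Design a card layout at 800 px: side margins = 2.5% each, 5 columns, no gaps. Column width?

800 × (1 − 2·2.5%) = 800 × 95% = 760 px for the columns.
760 / 5 = 152 px per column.

152 px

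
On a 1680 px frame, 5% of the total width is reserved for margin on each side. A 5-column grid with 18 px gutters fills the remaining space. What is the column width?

Each margin = 5% of 1680 = 84 px; content = 1680 − 2·84 = 1512 px.
Subtracting 4 gutters of 18 leaves 1440 for 5 columns, so c = 288 px.

288 px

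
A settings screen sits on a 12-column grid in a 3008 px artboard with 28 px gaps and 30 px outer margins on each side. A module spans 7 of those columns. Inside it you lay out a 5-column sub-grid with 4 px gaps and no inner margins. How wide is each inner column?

Take off 60 px of margins, leaving 2948 px.
Subtracting 11 gaps of 28 leaves 2640 for 12 columns, so c = 220 px.
Span of 7: 7·220 + 6·28 = 1540 + 168 = 1708 px.
5d + 4·4 = 1708 → 5d = 1692 → d = 338.4 px.

338.4 px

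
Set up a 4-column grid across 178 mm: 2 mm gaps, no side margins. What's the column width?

43 mm

178 − 3·2 = 172; ÷4 gives c = 43 mm.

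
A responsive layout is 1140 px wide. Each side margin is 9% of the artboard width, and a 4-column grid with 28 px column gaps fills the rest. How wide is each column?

212.7 px

Each margin = 9% of 1140 = 102.6 px; content = 1140 − 2·102.6 = 934.8 px.
4 columns + 3 column gaps: 4c + 3·28 = 934.8.
4c = 934.8 − 84 = 850.8, so c = 212.7 px.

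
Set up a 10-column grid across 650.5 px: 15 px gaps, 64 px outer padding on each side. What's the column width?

Subtract both margins: 650.5 − 2·64 = 522.5 px.
Subtracting 9 gaps of 15 leaves 387.5 for 10 columns, so c = 38.75 px.

38.75 px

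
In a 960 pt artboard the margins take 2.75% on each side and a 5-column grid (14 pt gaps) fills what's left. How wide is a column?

960 × (1 − 2·2.75%) = 960 × 94.5% = 907.2 pt for the columns.
Subtracting 4 gaps of 14 leaves 851.2 for 5 columns, so c = 170.24 pt.

170.24 pt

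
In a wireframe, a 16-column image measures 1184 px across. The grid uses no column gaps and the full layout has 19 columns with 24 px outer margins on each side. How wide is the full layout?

1454 px

With no column gaps, each column is 1184/16 = 74 px.
Summing: 48 + 1406 = 1454 px.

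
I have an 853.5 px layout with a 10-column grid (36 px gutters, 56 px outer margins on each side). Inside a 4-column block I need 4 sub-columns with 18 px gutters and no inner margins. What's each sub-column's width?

55.25 px

Take off 112 px of margins, leaving 741.5 px.
741.5 − 9·36 = 417.5; ÷10 gives c = 41.75 px.
4 columns plus 3 gutters: 167 + 108 = 275 px.
4 columns + 3 gutters: 4d + 3·18 = 275.
4d = 275 − 54 = 221, so d = 55.25 px.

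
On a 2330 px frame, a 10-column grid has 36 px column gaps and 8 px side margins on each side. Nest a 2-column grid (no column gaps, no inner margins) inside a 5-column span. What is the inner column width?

569.5 px

Outer content = 2330 − 2·8 = 2314 px.
10 columns + 9 column gaps: 10c + 9·36 = 2314.
10c = 2314 − 324 = 1990, so c = 199 px.
5 columns plus 4 column gaps: 995 + 144 = 1139 px.
2d = 1139 → d = 569.5 px.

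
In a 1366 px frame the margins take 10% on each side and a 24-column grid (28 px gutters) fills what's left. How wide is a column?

Each margin = 10% of 1366 = 136.6 px; content = 1366 − 2·136.6 = 1092.8 px.
1092.8 − 23·28 = 448.8; ÷24 gives c = 18.7 px.

18.7 px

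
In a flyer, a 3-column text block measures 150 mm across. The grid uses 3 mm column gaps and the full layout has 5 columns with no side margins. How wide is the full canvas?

252 mm

Subtracting 2 column gaps of 3 leaves 144 for 3 columns, so c = 48 mm.
Total width: 5·48 + 4·3 = 252 mm.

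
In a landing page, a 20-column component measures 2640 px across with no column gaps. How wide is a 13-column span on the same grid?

1716 px

With no column gaps, each column is 2640/20 = 132 px.
With no column gaps, 13 columns span 13·132 = 1716 px.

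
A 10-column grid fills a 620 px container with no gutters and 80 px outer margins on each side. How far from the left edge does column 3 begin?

Inside the margins: 620 − 160 = 460 px.
460 / 10 = 46 px per column.
Each column+gutter stride is 46 px; 2 of them past the 80 px margin is 80 + 92 = 172 px.

172 px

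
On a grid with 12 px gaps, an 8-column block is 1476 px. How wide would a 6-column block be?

1104 px

8 columns + 7 gaps: 8c + 7·12 = 1476.
8c = 1476 − 84 = 1392, so c = 174 px.
Span of 6: 6·174 + 5·12 = 1044 + 60 = 1104 px.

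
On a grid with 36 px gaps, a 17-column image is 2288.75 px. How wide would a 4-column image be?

511 px

2288.75 − 16·36 = 1712.75; ÷17 gives c = 100.75 px.
4-column span = 4·100.75 + 3·36 = 511 px.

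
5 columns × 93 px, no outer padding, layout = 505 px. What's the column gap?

10 px

5·93 + 4g = 505 → 4g = 40 → g = 10 px.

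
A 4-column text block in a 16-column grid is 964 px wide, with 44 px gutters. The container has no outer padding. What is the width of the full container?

4 columns + 3 gutters: 4c + 3·44 = 964.
4c = 964 − 132 = 832, so c = 208 px.
Total width: 16·208 + 15·44 = 3988 px.

3988 px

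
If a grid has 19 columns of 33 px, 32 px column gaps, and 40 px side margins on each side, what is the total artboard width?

Artboard = 2·40 + 19·33 + 18·32 = 80 + 627 + 576 = 1283 px.

1283 px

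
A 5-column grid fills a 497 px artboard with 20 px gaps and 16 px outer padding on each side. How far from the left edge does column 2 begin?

113 px

Take off 32 px of margins, leaving 465 px.
Subtracting 4 gaps of 20 leaves 385 for 5 columns, so c = 77 px.
Before column 2: the margin + 1 column + 1 gap.
Offset = 16 + 1·(77 + 20) = 16 + 97 = 113 px.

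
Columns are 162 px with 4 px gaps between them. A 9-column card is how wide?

1490 px

9-column span = 9·162 + 8·4 = 1490 px.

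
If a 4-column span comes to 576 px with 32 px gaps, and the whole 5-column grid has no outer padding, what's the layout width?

576 − 3·32 = 480; ÷4 gives c = 120 px.
Total width: 5·120 + 4·32 = 728 px.

728 px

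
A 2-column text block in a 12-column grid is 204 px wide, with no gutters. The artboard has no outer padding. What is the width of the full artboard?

2c = 204 → c = 102 px.
Summing: 1224 = 1224 px.

1224 px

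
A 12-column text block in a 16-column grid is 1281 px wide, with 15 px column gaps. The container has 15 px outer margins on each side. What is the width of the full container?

1743 px

12 columns + 11 column gaps: 12c + 11·15 = 1281.
12c = 1281 − 165 = 1116, so c = 93 px.
Container = 2·15 + 16·93 + 15·15 = 30 + 1488 + 225 = 1743 px.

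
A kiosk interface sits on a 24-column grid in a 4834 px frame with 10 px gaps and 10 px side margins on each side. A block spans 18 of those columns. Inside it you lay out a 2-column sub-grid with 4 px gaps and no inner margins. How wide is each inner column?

1802 px

Subtract both margins: 4834 − 2·10 = 4814 px.
24c + 23·10 = 4814 → 24c = 4584 → c = 191 px.
18 columns plus 17 gaps: 3438 + 170 = 3608 px.
3608 − 1·4 = 3604; ÷2 gives d = 1802 px.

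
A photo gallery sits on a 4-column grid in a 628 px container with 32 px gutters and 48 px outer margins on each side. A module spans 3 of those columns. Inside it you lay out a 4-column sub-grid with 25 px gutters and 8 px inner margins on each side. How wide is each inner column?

75 px

Inside the margins: 628 − 96 = 532 px.
532 − 3·32 = 436; ÷4 gives c = 109 px.
Span of 3: 3·109 + 2·32 = 327 + 64 = 391 px.
Inner content = 391 − 2·8 = 375 px.
4d + 3·25 = 375 → 4d = 300 → d = 75 px.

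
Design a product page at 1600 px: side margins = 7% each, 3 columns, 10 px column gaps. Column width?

Each margin = 7% of 1600 = 112 px; content = 1600 − 2·112 = 1376 px.
3c + 2·10 = 1376 → 3c = 1356 → c = 452 px.

452 px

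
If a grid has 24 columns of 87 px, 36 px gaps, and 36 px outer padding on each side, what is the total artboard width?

2988 px

Artboard = 2·36 + 24·87 + 23·36 = 72 + 2088 + 828 = 2988 px.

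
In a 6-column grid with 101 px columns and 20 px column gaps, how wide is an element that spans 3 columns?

343 px

3-column span = 3·101 + 2·20 = 343 px.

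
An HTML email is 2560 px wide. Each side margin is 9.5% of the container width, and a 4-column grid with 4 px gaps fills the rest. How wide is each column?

515.4 px

Margins: 9.5% × 2560 = 243.2 px each, so content = 2560 − 486.4 = 2073.6 px.
2073.6 − 3·4 = 2061.6; ÷4 gives c = 515.4 px.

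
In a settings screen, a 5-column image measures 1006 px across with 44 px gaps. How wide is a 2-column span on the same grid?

376 px

1006 − 4·44 = 830; ÷5 gives c = 166 px.
2-column span = 2·166 + 1·44 = 376 px.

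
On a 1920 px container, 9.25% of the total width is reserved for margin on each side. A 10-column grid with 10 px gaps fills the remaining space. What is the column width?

Each margin = 9.25% of 1920 = 177.6 px; content = 1920 − 2·177.6 = 1564.8 px.
10c + 9·10 = 1564.8 → 10c = 1474.8 → c = 147.48 px.

147.48 px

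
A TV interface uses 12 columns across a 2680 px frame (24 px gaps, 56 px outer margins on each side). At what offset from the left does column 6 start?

Content = 2680 − 2·56 = 2568 px.
2568 − 11·24 = 2304; ÷12 gives c = 192 px.
Column 6 starts at margin + 5·(column + gutter) = 56 + 5·216 = 1136 px.

1136 px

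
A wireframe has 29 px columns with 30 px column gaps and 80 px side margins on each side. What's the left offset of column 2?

139 px

Before column 2: the margin + 1 column + 1 column gap.
Offset = 80 + 1·(29 + 30) = 80 + 59 = 139 px.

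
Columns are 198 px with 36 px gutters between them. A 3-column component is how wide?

3-column span = 3·198 + 2·36 = 666 px.

666 px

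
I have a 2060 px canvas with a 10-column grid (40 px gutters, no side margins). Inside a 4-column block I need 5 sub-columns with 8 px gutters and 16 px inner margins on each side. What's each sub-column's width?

147.2 px

2060 − 9·40 = 1700; ÷10 gives c = 170 px.
Span of 4: 4·170 + 3·40 = 680 + 120 = 800 px.
Inner content = 800 − 2·16 = 768 px.
5 columns + 4 gutters: 5d + 4·8 = 768.
5d = 768 − 32 = 736, so d = 147.2 px.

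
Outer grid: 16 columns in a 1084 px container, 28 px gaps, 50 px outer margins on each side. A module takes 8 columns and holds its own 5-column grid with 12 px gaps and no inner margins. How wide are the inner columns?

86 px

Outer content = 1084 − 2·50 = 984 px.
984 − 15·28 = 564; ÷16 gives c = 35.25 px.
8-column span = 8·35.25 + 7·28 = 478 px.
5 columns + 4 gaps: 5d + 4·12 = 478.
5d = 478 − 48 = 430, so d = 86 px.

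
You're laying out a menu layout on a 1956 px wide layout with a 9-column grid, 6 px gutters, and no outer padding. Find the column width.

1956 − 8·6 = 1908; ÷9 gives c = 212 px.

212 px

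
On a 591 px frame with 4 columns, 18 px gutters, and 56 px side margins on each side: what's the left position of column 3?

304.5 px

Content = 591 − 2·56 = 479 px.
Subtracting 3 gutters of 18 leaves 425 for 4 columns, so c = 106.25 px.
Each column+gutter stride is 124.25 px; 2 of them past the 56 px margin is 56 + 248.5 = 304.5 px.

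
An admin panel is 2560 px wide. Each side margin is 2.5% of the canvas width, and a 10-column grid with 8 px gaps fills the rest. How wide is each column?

2560 × (1 − 2·2.5%) = 2560 × 95% = 2432 px for the columns.
Subtracting 9 gaps of 8 leaves 2360 for 10 columns, so c = 236 px.

236 px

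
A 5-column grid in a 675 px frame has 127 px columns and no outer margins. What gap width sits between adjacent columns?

5 columns take 5·127 = 635 px; remaining 40 splits into 4 gaps.
g = 40 / 4 = 10 px.

10 px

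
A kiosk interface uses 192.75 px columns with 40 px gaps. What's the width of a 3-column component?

3-column span = 3·192.75 + 2·40 = 658.25 px.

658.25 px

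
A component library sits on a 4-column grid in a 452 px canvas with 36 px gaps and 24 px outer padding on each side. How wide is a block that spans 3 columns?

Subtract both margins: 452 − 2·24 = 404 px.
4 columns + 3 gaps: 4c + 3·36 = 404.
4c = 404 − 108 = 296, so c = 74 px.
3 columns plus 2 gaps: 222 + 72 = 294 px.

294 px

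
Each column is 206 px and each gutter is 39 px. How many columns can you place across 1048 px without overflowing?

4 columns

4 columns: 4·206 + 3·39 = 941 px ≤ 1048.
5 columns: 1186 px > 1048. So 4.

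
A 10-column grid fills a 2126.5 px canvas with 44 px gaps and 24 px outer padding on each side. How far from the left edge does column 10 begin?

Content = 2126.5 − 2·24 = 2078.5 px.
2078.5 − 9·44 = 1682.5; ÷10 gives c = 168.25 px.
Each column+gutter stride is 212.25 px; 9 of them past the 24 px margin is 24 + 1910.25 = 1934.25 px.

1934.25 px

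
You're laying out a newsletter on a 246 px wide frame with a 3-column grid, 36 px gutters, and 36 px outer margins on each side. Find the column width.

Content width = 246 − 2·36 = 174 px.
174 − 2·36 = 102; ÷3 gives c = 34 px.

34 px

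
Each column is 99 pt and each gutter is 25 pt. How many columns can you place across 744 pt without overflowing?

k columns need k·99 + (k−1)·25 = k·124 − 25.
k·124 − 25 ≤ 744 → k ≤ 769 / 124 ≈ 6.20, so k = 6.

6 columns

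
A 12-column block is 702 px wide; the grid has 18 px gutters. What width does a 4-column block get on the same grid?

222 px

12 columns + 11 gutters: 12c + 11·18 = 702.
12c = 702 − 198 = 504, so c = 42 px.
Span of 4: 4·42 + 3·18 = 168 + 54 = 222 px.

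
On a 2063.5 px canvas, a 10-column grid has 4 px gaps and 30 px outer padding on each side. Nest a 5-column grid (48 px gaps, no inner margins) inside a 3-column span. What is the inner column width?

Outer content = 2063.5 − 2·30 = 2003.5 px.
10 columns + 9 gaps: 10c + 9·4 = 2003.5.
10c = 2003.5 − 36 = 1967.5, so c = 196.75 px.
3 columns plus 2 gaps: 590.25 + 8 = 598.25 px.
Subtracting 4 gaps of 48 leaves 406.25 for 5 columns, so d = 81.25 px.

81.25 px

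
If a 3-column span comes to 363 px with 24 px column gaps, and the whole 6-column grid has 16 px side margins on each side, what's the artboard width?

782 px

363 − 2·24 = 315; ÷3 gives c = 105 px.
Artboard = 2·16 + 6·105 + 5·24 = 32 + 630 + 120 = 782 px.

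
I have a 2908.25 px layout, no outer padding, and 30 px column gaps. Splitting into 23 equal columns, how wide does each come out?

Subtracting 22 column gaps of 30 leaves 2248.25 for 23 columns, so c = 97.75 px.

97.75 px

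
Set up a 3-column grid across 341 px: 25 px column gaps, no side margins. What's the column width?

Subtracting 2 column gaps of 25 leaves 291 for 3 columns, so c = 97 px.

97 px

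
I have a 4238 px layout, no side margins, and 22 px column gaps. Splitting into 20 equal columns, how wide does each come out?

Subtracting 19 column gaps of 22 leaves 3820 for 20 columns, so c = 191 px.

191 px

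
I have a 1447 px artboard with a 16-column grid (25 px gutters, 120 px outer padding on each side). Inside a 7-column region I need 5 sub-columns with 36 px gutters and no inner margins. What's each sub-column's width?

74 px

Outer content = 1447 − 2·120 = 1207 px.
16 columns + 15 gutters: 16c + 15·25 = 1207.
16c = 1207 − 375 = 832, so c = 52 px.
Span of 7: 7·52 + 6·25 = 364 + 150 = 514 px.
Subtracting 4 gutters of 36 leaves 370 for 5 columns, so d = 74 px.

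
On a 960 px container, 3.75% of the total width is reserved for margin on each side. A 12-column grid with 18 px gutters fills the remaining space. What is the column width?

Each margin = 3.75% of 960 = 36 px; content = 960 − 2·36 = 888 px.
888 − 11·18 = 690; ÷12 gives c = 57.5 px.

57.5 px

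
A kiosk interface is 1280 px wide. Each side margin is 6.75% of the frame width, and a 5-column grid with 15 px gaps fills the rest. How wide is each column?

1280 × (1 − 2·6.75%) = 1280 × 86.5% = 1107.2 px for the columns.
5 columns + 4 gaps: 5c + 4·15 = 1107.2.
5c = 1107.2 − 60 = 1047.2, so c = 209.44 px.

209.44 px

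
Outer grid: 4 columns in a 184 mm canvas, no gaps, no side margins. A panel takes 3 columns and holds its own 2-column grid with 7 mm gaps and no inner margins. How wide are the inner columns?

65.5 mm

With no gaps, each column is 184/4 = 46 mm.
3-column span = 3·46 = 138 mm.
Subtracting 1 gap of 7 leaves 131 for 2 columns, so d = 65.5 mm.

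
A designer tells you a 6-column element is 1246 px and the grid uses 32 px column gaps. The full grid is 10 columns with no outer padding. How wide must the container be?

2098 px

6c + 5·32 = 1246 → 6c = 1086 → c = 181 px.
Summing: 1810 + 288 = 2098 px.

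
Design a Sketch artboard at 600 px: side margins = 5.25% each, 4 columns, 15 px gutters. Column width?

123 px

Each margin = 5.25% of 600 = 31.5 px; content = 600 − 2·31.5 = 537 px.
4c + 3·15 = 537 → 4c = 492 → c = 123 px.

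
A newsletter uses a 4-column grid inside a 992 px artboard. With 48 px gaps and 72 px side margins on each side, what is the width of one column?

176 px

Take off 144 px of margins, leaving 848 px.
4c + 3·48 = 848 → 4c = 704 → c = 176 px.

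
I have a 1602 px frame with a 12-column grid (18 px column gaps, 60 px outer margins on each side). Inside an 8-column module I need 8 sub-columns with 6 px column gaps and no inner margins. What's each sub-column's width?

117.5 px

Subtract both margins: 1602 − 2·60 = 1482 px.
12 columns + 11 column gaps: 12c + 11·18 = 1482.
12c = 1482 − 198 = 1284, so c = 107 px.
Span of 8: 8·107 + 7·18 = 856 + 126 = 982 px.
8d + 7·6 = 982 → 8d = 940 → d = 117.5 px.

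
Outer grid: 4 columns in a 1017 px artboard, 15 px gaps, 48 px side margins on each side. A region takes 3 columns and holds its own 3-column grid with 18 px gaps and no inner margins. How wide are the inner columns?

Take off 96 px of margins, leaving 921 px.
921 − 3·15 = 876; ÷4 gives c = 219 px.
3-column span = 3·219 + 2·15 = 687 px.
Subtracting 2 gaps of 18 leaves 651 for 3 columns, so d = 217 px.

217 px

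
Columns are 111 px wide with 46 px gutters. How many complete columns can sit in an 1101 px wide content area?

Each extra column adds 111 + 46 = 157 px.
(1101 + 46) / 157 = 7.31, so 7 columns fit.

7 columns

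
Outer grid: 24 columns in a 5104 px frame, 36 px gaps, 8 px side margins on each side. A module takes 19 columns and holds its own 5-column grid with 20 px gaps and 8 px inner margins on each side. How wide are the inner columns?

Take off 16 px of margins, leaving 5088 px.
5088 − 23·36 = 4260; ÷24 gives c = 177.5 px.
Span of 19: 19·177.5 + 18·36 = 3372.5 + 648 = 4020.5 px.
Inner content = 4020.5 − 2·8 = 4004.5 px.
Subtracting 4 gaps of 20 leaves 3924.5 for 5 columns, so d = 784.9 px.

784.9 px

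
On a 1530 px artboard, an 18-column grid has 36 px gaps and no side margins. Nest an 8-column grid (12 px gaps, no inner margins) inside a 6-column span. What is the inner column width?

18c + 17·36 = 1530 → 18c = 918 → c = 51 px.
Span of 6: 6·51 + 5·36 = 306 + 180 = 486 px.
8 columns + 7 gaps: 8d + 7·12 = 486.
8d = 486 − 84 = 402, so d = 50.25 px.

50.25 px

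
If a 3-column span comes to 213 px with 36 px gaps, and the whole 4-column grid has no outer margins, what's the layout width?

3 columns + 2 gaps: 3c + 2·36 = 213.
3c = 213 − 72 = 141, so c = 47 px.
Layout = 4·47 + 3·36 = 188 + 108 = 296 px.

296 px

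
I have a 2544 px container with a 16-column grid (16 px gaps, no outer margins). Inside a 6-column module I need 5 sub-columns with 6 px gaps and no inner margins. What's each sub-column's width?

184 px

16c + 15·16 = 2544 → 16c = 2304 → c = 144 px.
Span of 6: 6·144 + 5·16 = 864 + 80 = 944 px.
5 columns + 4 gaps: 5d + 4·6 = 944.
5d = 944 − 24 = 920, so d = 184 px.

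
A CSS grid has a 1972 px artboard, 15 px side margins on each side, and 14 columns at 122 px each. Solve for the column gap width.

Inside the margins: 1972 − 30 = 1942 px.
Columns use 1708 px, leaving 234 px across 13 column gaps = 18 px each.

18 px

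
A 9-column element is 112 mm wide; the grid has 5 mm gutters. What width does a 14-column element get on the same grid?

Subtracting 8 gutters of 5 leaves 72 for 9 columns, so c = 8 mm.
14-column span = 14·8 + 13·5 = 177 mm.

177 mm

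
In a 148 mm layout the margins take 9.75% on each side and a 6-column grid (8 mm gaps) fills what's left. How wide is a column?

13.19 mm

Margins: 9.75% × 148 = 14.43 mm each, so content = 148 − 28.86 = 119.14 mm.
Subtracting 5 gaps of 8 leaves 79.14 for 6 columns, so c = 13.19 mm.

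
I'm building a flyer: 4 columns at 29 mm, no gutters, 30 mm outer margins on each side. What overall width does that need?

176 mm

Canvas = 2·30 + 4·29 = 60 + 116 = 176 mm.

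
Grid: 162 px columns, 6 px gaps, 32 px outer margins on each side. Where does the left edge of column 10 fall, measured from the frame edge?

1544 px

Column 10 starts at margin + 9·(column + gutter) = 32 + 9·168 = 1544 px.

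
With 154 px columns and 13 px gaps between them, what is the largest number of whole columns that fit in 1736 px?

10 columns: 10·154 + 9·13 = 1657 px ≤ 1736.
11 columns: 1824 px > 1736. So 10.

10 columns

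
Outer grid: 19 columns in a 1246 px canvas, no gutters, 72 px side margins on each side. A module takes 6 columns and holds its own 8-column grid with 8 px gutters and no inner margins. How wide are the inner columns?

36.5 px

Subtract both margins: 1246 − 2·72 = 1102 px.
19c = 1102 → c = 58 px.
6-column span = 6·58 = 348 px.
Subtracting 7 gutters of 8 leaves 292 for 8 columns, so d = 36.5 px.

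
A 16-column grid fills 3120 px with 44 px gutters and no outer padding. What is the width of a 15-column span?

Subtracting 15 gutters of 44 leaves 2460 for 16 columns, so c = 153.75 px.
15-column span = 15·153.75 + 14·44 = 2922.25 px.

2922.25 px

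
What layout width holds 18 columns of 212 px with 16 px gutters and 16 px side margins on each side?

4120 px

Layout = 2·16 + 18·212 + 17·16 = 32 + 3816 + 272 = 4120 px.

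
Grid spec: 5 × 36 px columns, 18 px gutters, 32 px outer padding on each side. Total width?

Container = 2·32 + 5·36 + 4·18 = 64 + 180 + 72 = 316 px.

316 px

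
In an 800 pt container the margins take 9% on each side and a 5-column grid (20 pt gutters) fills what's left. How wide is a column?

Each margin = 9% of 800 = 72 pt; content = 800 − 2·72 = 656 pt.
5 columns + 4 gutters: 5c + 4·20 = 656.
5c = 656 − 80 = 576, so c = 115.2 pt.

115.2 pt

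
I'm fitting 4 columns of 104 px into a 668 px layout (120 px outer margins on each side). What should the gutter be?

Take off 240 px of margins, leaving 428 px.
4 columns take 4·104 = 416 px; remaining 12 splits into 3 gutters.
g = 12 / 3 = 4 px.

4 px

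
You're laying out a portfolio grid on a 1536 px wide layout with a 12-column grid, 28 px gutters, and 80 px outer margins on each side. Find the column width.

Subtract both margins: 1536 − 2·80 = 1376 px.
Subtracting 11 gutters of 28 leaves 1068 for 12 columns, so c = 89 px.

89 px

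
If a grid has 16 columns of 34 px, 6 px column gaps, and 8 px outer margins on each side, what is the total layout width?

Layout = 2·8 + 16·34 + 15·6 = 16 + 544 + 90 = 650 px.

650 px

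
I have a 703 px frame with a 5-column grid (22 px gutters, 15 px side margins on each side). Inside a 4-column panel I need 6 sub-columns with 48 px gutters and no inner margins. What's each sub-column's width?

Subtract both margins: 703 − 2·15 = 673 px.
5 columns + 4 gutters: 5c + 4·22 = 673.
5c = 673 − 88 = 585, so c = 117 px.
4 columns plus 3 gutters: 468 + 66 = 534 px.
534 − 5·48 = 294; ÷6 gives d = 49 px.

49 px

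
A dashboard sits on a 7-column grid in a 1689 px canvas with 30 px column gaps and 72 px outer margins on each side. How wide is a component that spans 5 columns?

Take off 144 px of margins, leaving 1545 px.
7c + 6·30 = 1545 → 7c = 1365 → c = 195 px.
5-column span = 5·195 + 4·30 = 1095 px.

1095 px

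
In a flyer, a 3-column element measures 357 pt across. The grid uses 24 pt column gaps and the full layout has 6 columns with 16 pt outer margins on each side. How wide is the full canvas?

770 pt

357 − 2·24 = 309; ÷3 gives c = 103 pt.
Adding margins, columns and gutters: 32 + 618 + 120 = 770 pt.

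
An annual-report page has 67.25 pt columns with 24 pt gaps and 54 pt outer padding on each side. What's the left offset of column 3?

236.5 pt

Each column+gutter stride is 91.25 pt; 2 of them past the 54 pt margin is 54 + 182.5 = 236.5 pt.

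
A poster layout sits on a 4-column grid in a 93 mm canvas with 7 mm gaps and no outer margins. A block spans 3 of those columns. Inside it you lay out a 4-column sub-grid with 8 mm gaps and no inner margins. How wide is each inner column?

11 mm

Subtracting 3 gaps of 7 leaves 72 for 4 columns, so c = 18 mm.
3 columns plus 2 gaps: 54 + 14 = 68 mm.
4d + 3·8 = 68 → 4d = 44 → d = 11 mm.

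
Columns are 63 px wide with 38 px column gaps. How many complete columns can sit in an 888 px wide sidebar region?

9 columns

9 columns: 9·63 + 8·38 = 871 px ≤ 888.
10 columns: 972 px > 888. So 9.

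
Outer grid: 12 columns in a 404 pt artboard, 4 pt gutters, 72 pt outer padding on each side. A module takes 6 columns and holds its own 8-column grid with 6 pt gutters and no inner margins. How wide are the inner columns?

10.75 pt

Take off 144 pt of margins, leaving 260 pt.
12c + 11·4 = 260 → 12c = 216 → c = 18 pt.
6-column span = 6·18 + 5·4 = 128 pt.
Subtracting 7 gutters of 6 leaves 86 for 8 columns, so d = 10.75 pt.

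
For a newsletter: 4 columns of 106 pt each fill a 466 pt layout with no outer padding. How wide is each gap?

Columns use 424 pt, leaving 42 pt across 3 gaps = 14 pt each.

14 pt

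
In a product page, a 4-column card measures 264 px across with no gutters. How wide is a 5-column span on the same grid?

330 px

With no gutters, each column is 264/4 = 66 px.
With no gutters, 5 columns span 5·66 = 330 px.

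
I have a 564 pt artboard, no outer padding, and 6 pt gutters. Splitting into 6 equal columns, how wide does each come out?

6 columns + 5 gutters: 6c + 5·6 = 564.
6c = 564 − 30 = 534, so c = 89 pt.

89 pt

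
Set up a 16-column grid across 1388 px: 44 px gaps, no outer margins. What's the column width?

45.5 px

16 columns + 15 gaps: 16c + 15·44 = 1388.
16c = 1388 − 660 = 728, so c = 45.5 px.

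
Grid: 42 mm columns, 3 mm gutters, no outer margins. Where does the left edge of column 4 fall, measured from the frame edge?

135 mm

Each column+gutter stride is 45 mm; with no margin, 3 of them is 135 mm.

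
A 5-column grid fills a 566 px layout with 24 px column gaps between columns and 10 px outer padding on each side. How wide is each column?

Content width = 566 − 2·10 = 546 px.
5 columns + 4 column gaps: 5c + 4·24 = 546.
5c = 546 − 96 = 450, so c = 90 px.

90 px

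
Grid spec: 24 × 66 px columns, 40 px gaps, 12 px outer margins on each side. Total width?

Adding margins, columns and gutters: 24 + 1584 + 920 = 2528 px.

2528 px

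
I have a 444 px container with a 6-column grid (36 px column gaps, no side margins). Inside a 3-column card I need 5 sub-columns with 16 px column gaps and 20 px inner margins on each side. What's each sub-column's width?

20 px

Subtracting 5 column gaps of 36 leaves 264 for 6 columns, so c = 44 px.
3 columns plus 2 column gaps: 132 + 72 = 204 px.
Inner content = 204 − 2·20 = 164 px.
5d + 4·16 = 164 → 5d = 100 → d = 20 px.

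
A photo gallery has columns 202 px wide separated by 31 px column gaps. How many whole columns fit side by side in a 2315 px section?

10 columns

Each extra column adds 202 + 31 = 233 px.
(2315 + 31) / 233 = 10.07, so 10 columns fit.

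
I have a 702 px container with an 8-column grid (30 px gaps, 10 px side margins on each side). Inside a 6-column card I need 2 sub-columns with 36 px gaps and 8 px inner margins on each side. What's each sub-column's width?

Inside the margins: 702 − 20 = 682 px.
8 columns + 7 gaps: 8c + 7·30 = 682.
8c = 682 − 210 = 472, so c = 59 px.
6 columns plus 5 gaps: 354 + 150 = 504 px.
Inner content = 504 − 2·8 = 488 px.
2d + 1·36 = 488 → 2d = 452 → d = 226 px.

226 px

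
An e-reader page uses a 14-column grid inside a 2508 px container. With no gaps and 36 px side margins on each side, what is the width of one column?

174 px

Content width = 2508 − 2·36 = 2436 px.
14c = 2436 → c = 174 px.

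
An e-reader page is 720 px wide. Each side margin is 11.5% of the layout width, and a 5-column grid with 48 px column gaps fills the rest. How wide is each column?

72.48 px

Each margin = 11.5% of 720 = 82.8 px; content = 720 − 2·82.8 = 554.4 px.
Subtracting 4 column gaps of 48 leaves 362.4 for 5 columns, so c = 72.48 px.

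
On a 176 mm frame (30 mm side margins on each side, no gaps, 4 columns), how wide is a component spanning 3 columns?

Content width = 176 − 2·30 = 116 mm.
With no gaps, each column is 116/4 = 29 mm.
With no gaps, 3 columns span 3·29 = 87 mm.

87 mm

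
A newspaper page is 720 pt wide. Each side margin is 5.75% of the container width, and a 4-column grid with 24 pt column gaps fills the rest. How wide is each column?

720 × (1 − 2·5.75%) = 720 × 88.5% = 637.2 pt for the columns.
4c + 3·24 = 637.2 → 4c = 565.2 → c = 141.3 pt.

141.3 pt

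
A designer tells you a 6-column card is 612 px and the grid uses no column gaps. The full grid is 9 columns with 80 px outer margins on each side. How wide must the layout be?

1078 px

612 / 6 = 102 px per column.
Total width: 2·80 + 9·102 = 1078 px.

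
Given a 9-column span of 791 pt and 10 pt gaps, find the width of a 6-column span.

9c + 8·10 = 791 → 9c = 711 → c = 79 pt.
6 columns plus 5 gaps: 474 + 50 = 524 pt.

524 pt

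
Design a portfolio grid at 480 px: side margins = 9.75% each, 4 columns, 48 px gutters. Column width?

60.6 px

480 × (1 − 2·9.75%) = 480 × 80.5% = 386.4 px for the columns.
4c + 3·48 = 386.4 → 4c = 242.4 → c = 60.6 px.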